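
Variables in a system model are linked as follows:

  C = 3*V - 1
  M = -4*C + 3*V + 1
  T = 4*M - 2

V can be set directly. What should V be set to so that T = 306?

Substituting into the M equation gives M = -9*V + 5.
Substituting into the T equation gives T = -36*V + 18.
Solve -36*V + 18 = 306: V = (306 - 18) / -36 = -8.

V = -8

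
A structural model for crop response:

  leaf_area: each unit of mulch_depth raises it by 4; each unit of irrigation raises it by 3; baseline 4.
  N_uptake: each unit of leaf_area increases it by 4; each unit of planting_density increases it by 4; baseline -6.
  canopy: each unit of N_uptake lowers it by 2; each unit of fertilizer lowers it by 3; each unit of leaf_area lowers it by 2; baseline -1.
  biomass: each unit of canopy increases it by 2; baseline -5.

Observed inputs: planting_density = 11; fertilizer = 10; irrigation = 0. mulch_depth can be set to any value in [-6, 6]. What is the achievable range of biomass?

-779 to 181

Substituting into the leaf_area equation gives leaf_area = 4*mulch_depth + 4.
N_uptake becomes 16*mulch_depth + 54.
This gives canopy = -40*mulch_depth - 147.
This gives biomass = -80*mulch_depth - 299.
Linear in mulch_depth, so extremes are at the endpoints: mulch_depth = -6 gives biomass = 181; mulch_depth = 6 gives biomass = -779.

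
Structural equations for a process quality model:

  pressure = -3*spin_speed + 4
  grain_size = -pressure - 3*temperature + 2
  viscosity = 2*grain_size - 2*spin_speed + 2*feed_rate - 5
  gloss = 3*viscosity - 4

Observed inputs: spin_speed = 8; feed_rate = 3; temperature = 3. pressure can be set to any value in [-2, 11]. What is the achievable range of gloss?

Intervening on pressure fixes its value directly, overriding its dependence on spin_speed.
Substituting into the grain_size equation gives grain_size = -pressure - 7.
Substituting into the viscosity equation gives viscosity = -2*pressure - 29.
This gives gloss = -6*pressure - 91.
Linear in pressure, so extremes are at the endpoints: pressure = -2 gives gloss = -79; pressure = 11 gives gloss = -157.

-157 to -79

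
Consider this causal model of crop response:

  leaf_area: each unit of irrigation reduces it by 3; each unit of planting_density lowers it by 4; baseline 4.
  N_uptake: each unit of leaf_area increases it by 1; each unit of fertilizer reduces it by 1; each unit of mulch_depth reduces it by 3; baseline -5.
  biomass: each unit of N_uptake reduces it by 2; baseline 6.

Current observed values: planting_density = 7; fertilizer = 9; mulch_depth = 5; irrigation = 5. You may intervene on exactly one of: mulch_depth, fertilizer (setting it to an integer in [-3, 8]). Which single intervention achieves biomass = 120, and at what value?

Intervening on mulch_depth: biomass = 6*mulch_depth + 112. Reaching 120 requires mulch_depth = 4/3, not an integer.
Intervening on fertilizer: with other inputs at their observed values, biomass = 2*fertilizer + 124. Solving for 120 gives fertilizer = -2, within [-3, 8].

set fertilizer = -2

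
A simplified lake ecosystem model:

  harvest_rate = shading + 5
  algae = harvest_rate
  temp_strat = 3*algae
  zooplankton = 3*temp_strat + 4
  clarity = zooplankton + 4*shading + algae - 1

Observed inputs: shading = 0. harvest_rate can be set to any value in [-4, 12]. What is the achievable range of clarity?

Intervening on harvest_rate fixes its value directly, overriding its dependence on shading.
Substituting into the temp_strat equation gives temp_strat = 3*harvest_rate.
Substituting into the zooplankton equation gives zooplankton = 9*harvest_rate + 4.
This gives clarity = 10*harvest_rate + 3.
Linear in harvest_rate, so extremes are at the endpoints: harvest_rate = -4 gives clarity = -37; harvest_rate = 12 gives clarity = 123.

-37 to 123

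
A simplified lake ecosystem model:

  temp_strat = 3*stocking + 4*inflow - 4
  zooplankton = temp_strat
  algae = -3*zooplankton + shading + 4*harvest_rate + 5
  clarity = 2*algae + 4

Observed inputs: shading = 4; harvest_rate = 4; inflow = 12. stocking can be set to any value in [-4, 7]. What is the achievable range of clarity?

Substituting into the temp_strat equation gives temp_strat = 3*stocking + 44.
This gives zooplankton = 3*stocking + 44.
Substituting into the algae equation gives algae = -9*stocking - 107.
Substituting into the clarity equation gives clarity = -18*stocking - 210.
Linear in stocking, so extremes are at the endpoints: stocking = -4 gives clarity = -138; stocking = 7 gives clarity = -336.

-336 to -138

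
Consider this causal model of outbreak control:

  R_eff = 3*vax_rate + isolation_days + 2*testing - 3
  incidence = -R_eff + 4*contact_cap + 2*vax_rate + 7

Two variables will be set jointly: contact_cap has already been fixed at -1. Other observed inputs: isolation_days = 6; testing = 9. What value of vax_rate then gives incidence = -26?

With contact_cap held at -1:
Substituting into the R_eff equation gives R_eff = 3*vax_rate + 21.
Substituting into the incidence equation gives incidence = -vax_rate - 18.
Solve -vax_rate - 18 = -26: vax_rate = (-26 + 18) / -1 = 8.

vax_rate = 8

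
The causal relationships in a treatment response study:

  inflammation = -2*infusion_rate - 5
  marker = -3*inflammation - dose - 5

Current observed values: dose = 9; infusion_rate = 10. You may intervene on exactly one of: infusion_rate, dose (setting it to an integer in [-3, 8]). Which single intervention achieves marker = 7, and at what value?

Intervening on infusion_rate: with other inputs at their observed values, marker = 6*infusion_rate + 1. Solving for 7 gives infusion_rate = 1, within [-3, 8].
Intervening on dose: marker = -dose + 70. Reaching 7 requires dose = 63, outside [-3, 8].

set infusion_rate = 1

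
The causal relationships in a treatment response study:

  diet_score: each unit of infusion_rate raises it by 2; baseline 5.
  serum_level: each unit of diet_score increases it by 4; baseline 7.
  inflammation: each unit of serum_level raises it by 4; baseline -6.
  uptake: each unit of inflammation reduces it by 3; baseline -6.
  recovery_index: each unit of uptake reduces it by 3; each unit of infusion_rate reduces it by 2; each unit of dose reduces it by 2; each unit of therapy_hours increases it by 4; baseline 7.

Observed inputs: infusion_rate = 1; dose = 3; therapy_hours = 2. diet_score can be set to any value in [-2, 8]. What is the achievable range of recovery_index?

-65 to 1375

Intervening on diet_score fixes its value directly, overriding its dependence on infusion_rate.
Substituting into the inflammation equation gives inflammation = 16*diet_score + 22.
So uptake = -48*diet_score - 72.
Substituting into the recovery_index equation gives recovery_index = 144*diet_score + 223.
Linear in diet_score, so extremes are at the endpoints: diet_score = -2 gives recovery_index = -65; diet_score = 8 gives recovery_index = 1375.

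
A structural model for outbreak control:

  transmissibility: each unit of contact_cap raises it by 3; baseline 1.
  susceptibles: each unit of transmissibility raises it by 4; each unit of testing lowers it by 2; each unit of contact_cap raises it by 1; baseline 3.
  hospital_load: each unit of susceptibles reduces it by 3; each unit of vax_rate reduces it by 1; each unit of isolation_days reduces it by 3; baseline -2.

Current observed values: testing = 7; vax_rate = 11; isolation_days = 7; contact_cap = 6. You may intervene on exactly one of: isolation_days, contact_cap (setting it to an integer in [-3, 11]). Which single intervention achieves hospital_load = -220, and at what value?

set isolation_days = -2

Intervening on isolation_days: with other inputs at their observed values, hospital_load = -3*isolation_days - 226. Solving for -220 gives isolation_days = -2, within [-3, 11].
Intervening on contact_cap: hospital_load = -39*contact_cap - 13. Reaching -220 requires contact_cap = 69/13, not an integer.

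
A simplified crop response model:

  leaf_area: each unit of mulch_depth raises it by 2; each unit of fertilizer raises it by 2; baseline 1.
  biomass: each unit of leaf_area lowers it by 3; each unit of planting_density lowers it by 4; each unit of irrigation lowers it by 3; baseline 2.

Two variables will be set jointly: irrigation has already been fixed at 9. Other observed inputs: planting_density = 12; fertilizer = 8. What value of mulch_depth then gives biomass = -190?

With irrigation held at 9:
Substituting into the leaf_area equation gives leaf_area = 2*mulch_depth + 17.
This gives biomass = -6*mulch_depth - 124.
Solve -6*mulch_depth - 124 = -190: mulch_depth = (-190 + 124) / -6 = 11.

mulch_depth = 11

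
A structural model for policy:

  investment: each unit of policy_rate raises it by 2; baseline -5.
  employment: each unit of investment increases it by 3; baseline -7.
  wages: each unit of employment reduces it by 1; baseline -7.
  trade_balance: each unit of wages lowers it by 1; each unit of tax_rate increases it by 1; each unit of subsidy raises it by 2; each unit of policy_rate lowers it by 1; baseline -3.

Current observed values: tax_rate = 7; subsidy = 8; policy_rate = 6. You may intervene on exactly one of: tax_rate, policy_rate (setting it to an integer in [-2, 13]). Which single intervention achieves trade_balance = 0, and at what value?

set policy_rate = -1

Intervening on tax_rate: trade_balance = tax_rate + 28. Reaching 0 requires tax_rate = -28, outside [-2, 13].
Intervening on policy_rate: with other inputs at their observed values, trade_balance = 5*policy_rate + 5. Solving for 0 gives policy_rate = -1, within [-2, 13].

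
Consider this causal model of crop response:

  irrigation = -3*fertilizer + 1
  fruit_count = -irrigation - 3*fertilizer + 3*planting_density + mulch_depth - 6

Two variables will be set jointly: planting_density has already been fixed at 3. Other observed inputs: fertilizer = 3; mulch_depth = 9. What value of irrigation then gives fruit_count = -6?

With planting_density held at 3:
Intervening on irrigation fixes its value directly, overriding its dependence on fertilizer.
Substituting into the fruit_count equation gives fruit_count = -irrigation + 3.
Solve -irrigation + 3 = -6: irrigation = (-6 - 3) / -1 = 9.

irrigation = 9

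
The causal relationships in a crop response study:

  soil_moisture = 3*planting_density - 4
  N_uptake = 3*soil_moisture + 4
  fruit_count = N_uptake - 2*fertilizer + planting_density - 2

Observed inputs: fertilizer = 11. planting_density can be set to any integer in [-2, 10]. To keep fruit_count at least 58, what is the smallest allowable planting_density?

Substituting into the N_uptake equation gives N_uptake = 9*planting_density - 8.
Substituting into the fruit_count equation gives fruit_count = 10*planting_density - 32.
Require 10*planting_density - 32 ≥ 58, so planting_density ≥ 9.
The smallest integer in [-2, 10] satisfying this is 9.

planting_density = 9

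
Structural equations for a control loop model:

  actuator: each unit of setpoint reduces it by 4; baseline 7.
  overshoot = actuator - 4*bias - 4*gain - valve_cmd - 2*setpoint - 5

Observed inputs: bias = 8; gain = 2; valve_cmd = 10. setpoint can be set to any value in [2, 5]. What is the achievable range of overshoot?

Substituting into the overshoot equation gives overshoot = -6*setpoint - 48.
Linear in setpoint, so extremes are at the endpoints: setpoint = 2 gives overshoot = -60; setpoint = 5 gives overshoot = -78.

-78 to -60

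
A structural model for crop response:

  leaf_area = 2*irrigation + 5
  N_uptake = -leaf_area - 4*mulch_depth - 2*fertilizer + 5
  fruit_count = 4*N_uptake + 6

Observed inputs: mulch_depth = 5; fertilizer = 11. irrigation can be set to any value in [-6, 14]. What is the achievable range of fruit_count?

-274 to -114

Substituting into the N_uptake equation gives N_uptake = -2*irrigation - 42.
Substituting into the fruit_count equation gives fruit_count = -8*irrigation - 162.
Linear in irrigation, so extremes are at the endpoints: irrigation = -6 gives fruit_count = -114; irrigation = 14 gives fruit_count = -274.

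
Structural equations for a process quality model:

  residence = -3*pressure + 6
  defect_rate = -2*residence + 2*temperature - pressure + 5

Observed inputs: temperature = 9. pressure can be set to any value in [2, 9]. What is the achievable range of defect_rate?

21 to 56

Substituting into the defect_rate equation gives defect_rate = 5*pressure + 11.
Linear in pressure, so extremes are at the endpoints: pressure = 2 gives defect_rate = 21; pressure = 9 gives defect_rate = 56.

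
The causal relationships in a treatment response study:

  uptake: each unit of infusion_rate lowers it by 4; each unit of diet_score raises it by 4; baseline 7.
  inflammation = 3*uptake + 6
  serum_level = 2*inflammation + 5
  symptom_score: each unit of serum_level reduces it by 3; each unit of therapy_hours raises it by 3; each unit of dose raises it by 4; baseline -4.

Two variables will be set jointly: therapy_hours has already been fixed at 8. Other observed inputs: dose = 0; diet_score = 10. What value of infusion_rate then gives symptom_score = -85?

infusion_rate = 11

With therapy_hours held at 8:
Substituting into the uptake equation gives uptake = -4*infusion_rate + 47.
Substituting into the inflammation equation gives inflammation = -12*infusion_rate + 147.
Substituting into the serum_level equation gives serum_level = -24*infusion_rate + 299.
Substituting into the symptom_score equation gives symptom_score = 72*infusion_rate - 877.
Solve 72*infusion_rate - 877 = -85: infusion_rate = (-85 + 877) / 72 = 11.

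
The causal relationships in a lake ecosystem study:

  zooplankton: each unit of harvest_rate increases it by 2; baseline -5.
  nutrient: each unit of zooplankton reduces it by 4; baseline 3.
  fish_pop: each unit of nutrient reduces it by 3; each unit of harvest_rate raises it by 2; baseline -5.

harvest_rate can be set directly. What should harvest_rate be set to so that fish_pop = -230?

harvest_rate = -6

Substituting into the nutrient equation gives nutrient = -8*harvest_rate + 23.
Substituting into the fish_pop equation gives fish_pop = 26*harvest_rate - 74.
Solve 26*harvest_rate - 74 = -230: harvest_rate = (-230 + 74) / 26 = -6.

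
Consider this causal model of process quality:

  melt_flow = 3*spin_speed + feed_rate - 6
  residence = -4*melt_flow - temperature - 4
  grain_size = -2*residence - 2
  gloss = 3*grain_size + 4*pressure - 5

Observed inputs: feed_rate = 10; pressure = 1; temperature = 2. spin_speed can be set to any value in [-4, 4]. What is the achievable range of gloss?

-163 to 413

Substituting into the melt_flow equation gives melt_flow = 3*spin_speed + 4.
This gives residence = -12*spin_speed - 22.
This gives grain_size = 24*spin_speed + 42.
This gives gloss = 72*spin_speed + 125.
Linear in spin_speed, so extremes are at the endpoints: spin_speed = -4 gives gloss = -163; spin_speed = 4 gives gloss = 413.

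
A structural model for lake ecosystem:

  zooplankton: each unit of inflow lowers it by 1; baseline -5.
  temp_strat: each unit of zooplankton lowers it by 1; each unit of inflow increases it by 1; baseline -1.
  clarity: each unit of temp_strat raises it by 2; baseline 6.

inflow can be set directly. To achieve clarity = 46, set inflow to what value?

inflow = 8

Substituting into the temp_strat equation gives temp_strat = 2*inflow + 4.
clarity becomes 4*inflow + 14.
Solve 4*inflow + 14 = 46: inflow = (46 - 14) / 4 = 8.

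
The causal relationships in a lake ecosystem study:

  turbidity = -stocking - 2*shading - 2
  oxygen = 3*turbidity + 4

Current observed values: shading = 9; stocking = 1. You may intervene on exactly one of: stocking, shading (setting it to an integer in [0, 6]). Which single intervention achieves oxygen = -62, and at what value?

set stocking = 2

Intervening on stocking: with other inputs at their observed values, oxygen = -3*stocking - 56. Solving for -62 gives stocking = 2, within [0, 6].
Intervening on shading: oxygen = -6*shading - 5. Reaching -62 requires shading = 19/2, not an integer.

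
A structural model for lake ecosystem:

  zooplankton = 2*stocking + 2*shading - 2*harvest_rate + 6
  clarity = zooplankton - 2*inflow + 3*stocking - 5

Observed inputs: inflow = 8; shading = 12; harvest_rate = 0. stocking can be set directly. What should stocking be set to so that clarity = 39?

Substituting into the zooplankton equation gives zooplankton = 2*stocking + 30.
Substituting into the clarity equation gives clarity = 5*stocking + 9.
Solve 5*stocking + 9 = 39: stocking = (39 - 9) / 5 = 6.

stocking = 6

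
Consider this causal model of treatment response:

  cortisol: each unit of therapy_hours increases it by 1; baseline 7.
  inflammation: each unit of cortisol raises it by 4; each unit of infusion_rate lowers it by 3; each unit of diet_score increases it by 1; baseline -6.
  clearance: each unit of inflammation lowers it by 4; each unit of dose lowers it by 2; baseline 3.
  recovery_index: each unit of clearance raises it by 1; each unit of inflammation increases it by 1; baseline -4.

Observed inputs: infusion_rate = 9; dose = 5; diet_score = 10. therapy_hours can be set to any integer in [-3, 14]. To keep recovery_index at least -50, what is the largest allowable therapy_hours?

Substituting into the inflammation equation gives inflammation = 4*therapy_hours + 5.
This gives clearance = -16*therapy_hours - 27.
So recovery_index = -12*therapy_hours - 26.
Require -12*therapy_hours - 26 ≥ -50, so therapy_hours ≤ 2.
The largest integer in [-3, 14] satisfying this is 2.

therapy_hours = 2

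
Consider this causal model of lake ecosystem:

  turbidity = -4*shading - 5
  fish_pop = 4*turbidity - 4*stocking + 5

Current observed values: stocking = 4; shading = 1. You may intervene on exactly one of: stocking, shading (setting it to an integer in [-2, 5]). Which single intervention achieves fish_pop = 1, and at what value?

set shading = -2

Intervening on stocking: fish_pop = -4*stocking - 31. Reaching 1 requires stocking = -8, outside [-2, 5].
Intervening on shading: with other inputs at their observed values, fish_pop = -16*shading - 31. Solving for 1 gives shading = -2, within [-2, 5].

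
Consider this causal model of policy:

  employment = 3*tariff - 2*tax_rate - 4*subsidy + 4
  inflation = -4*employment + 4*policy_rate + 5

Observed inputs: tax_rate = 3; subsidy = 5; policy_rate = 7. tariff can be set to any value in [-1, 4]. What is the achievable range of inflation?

73 to 133

Substituting into the employment equation gives employment = 3*tariff - 22.
So inflation = -12*tariff + 121.
Linear in tariff, so extremes are at the endpoints: tariff = -1 gives inflation = 133; tariff = 4 gives inflation = 73.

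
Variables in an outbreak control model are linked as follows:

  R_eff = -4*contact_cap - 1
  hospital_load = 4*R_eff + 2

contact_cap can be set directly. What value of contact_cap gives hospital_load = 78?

contact_cap = -5

Substituting into the hospital_load equation gives hospital_load = -16*contact_cap - 2.
Solve -16*contact_cap - 2 = 78: contact_cap = (78 + 2) / -16 = -5.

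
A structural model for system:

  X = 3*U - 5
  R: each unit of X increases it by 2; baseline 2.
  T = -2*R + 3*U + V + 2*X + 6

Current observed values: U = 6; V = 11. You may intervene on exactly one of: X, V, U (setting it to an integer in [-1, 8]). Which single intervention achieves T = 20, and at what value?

set U = 1

Intervening on X: T = -2*X + 31. Reaching 20 requires X = 11/2, not an integer.
Intervening on V: T = V - 6. Reaching 20 requires V = 26, outside [-1, 8].
Intervening on U: with other inputs at their observed values, T = -3*U + 23. Solving for 20 gives U = 1, within [-1, 8].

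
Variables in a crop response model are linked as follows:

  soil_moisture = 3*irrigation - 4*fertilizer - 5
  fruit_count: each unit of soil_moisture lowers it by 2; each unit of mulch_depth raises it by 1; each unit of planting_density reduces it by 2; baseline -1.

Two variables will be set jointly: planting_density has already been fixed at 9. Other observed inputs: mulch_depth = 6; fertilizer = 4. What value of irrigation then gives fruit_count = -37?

With planting_density held at 9:
Substituting into the soil_moisture equation gives soil_moisture = 3*irrigation - 21.
So fruit_count = -6*irrigation + 29.
Solve -6*irrigation + 29 = -37: irrigation = (-37 - 29) / -6 = 11.

irrigation = 11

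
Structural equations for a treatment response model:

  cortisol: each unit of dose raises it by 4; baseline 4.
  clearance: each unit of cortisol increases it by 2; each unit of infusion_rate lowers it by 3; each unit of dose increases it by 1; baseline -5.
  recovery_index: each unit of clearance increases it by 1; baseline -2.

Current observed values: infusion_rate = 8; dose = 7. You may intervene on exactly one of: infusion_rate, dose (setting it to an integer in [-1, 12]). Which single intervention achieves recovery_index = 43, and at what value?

Intervening on infusion_rate: with other inputs at their observed values, recovery_index = -3*infusion_rate + 64. Solving for 43 gives infusion_rate = 7, within [-1, 12].
Intervening on dose: recovery_index = 9*dose - 23. Reaching 43 requires dose = 22/3, not an integer.

set infusion_rate = 7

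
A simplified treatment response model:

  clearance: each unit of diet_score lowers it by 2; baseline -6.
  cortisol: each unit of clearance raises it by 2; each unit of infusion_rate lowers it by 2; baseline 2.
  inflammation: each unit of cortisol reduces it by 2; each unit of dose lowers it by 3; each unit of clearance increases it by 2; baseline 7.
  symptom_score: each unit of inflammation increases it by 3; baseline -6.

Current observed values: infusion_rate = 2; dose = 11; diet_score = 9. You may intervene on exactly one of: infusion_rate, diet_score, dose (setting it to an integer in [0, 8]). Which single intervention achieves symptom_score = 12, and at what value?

set diet_score = 4

Intervening on infusion_rate: symptom_score = 12*infusion_rate + 48. Reaching 12 requires infusion_rate = -3, outside [0, 8].
Intervening on diet_score: with other inputs at their observed values, symptom_score = 12*diet_score - 36. Solving for 12 gives diet_score = 4, within [0, 8].
Intervening on dose: symptom_score = -9*dose + 171. Reaching 12 requires dose = 53/3, not an integer.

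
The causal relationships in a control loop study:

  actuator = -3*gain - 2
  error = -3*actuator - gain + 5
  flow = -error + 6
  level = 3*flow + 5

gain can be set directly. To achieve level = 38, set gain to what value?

gain = -2

Substituting into the error equation gives error = 8*gain + 11.
So flow = -8*gain - 5.
So level = -24*gain - 10.
Solve -24*gain - 10 = 38: gain = (38 + 10) / -24 = -2.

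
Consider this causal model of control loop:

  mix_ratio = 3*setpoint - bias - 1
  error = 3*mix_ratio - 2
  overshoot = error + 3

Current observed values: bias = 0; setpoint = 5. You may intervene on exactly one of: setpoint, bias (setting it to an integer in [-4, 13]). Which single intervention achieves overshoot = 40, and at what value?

set bias = 1

Intervening on setpoint: overshoot = 9*setpoint - 2. Reaching 40 requires setpoint = 14/3, not an integer.
Intervening on bias: with other inputs at their observed values, overshoot = -3*bias + 43. Solving for 40 gives bias = 1, within [-4, 13].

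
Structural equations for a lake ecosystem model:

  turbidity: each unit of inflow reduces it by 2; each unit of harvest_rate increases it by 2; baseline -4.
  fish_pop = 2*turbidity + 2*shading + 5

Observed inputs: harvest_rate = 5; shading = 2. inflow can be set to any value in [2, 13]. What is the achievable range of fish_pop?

Substituting into the turbidity equation gives turbidity = -2*inflow + 6.
fish_pop becomes -4*inflow + 21.
Linear in inflow, so extremes are at the endpoints: inflow = 2 gives fish_pop = 13; inflow = 13 gives fish_pop = -31.

-31 to 13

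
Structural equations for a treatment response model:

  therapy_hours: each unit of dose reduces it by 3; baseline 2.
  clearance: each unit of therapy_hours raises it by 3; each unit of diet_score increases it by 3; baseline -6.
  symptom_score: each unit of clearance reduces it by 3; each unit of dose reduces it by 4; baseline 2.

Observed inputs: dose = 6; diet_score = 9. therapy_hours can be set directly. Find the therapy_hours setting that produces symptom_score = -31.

Intervening on therapy_hours fixes its value directly, overriding its dependence on dose.
Substituting into the clearance equation gives clearance = 3*therapy_hours + 21.
This gives symptom_score = -9*therapy_hours - 85.
Solve -9*therapy_hours - 85 = -31: therapy_hours = (-31 + 85) / -9 = -6.

therapy_hours = -6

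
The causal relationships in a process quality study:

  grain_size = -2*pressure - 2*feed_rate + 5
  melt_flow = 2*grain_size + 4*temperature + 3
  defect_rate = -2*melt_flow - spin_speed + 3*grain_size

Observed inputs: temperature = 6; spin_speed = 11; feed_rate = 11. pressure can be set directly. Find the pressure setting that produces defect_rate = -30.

pressure = 9

Substituting into the grain_size equation gives grain_size = -2*pressure - 17.
This gives melt_flow = -4*pressure - 7.
Substituting into the defect_rate equation gives defect_rate = 2*pressure - 48.
Solve 2*pressure - 48 = -30: pressure = (-30 + 48) / 2 = 9.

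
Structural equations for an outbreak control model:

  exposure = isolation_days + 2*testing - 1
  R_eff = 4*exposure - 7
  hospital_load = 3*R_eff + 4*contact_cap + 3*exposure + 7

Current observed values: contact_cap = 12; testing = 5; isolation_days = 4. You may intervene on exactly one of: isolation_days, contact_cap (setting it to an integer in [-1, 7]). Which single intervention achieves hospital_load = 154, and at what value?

Intervening on isolation_days: with other inputs at their observed values, hospital_load = 15*isolation_days + 169. Solving for 154 gives isolation_days = -1, within [-1, 7].
Intervening on contact_cap: hospital_load = 4*contact_cap + 181. Reaching 154 requires contact_cap = -27/4, not an integer.

set isolation_days = -1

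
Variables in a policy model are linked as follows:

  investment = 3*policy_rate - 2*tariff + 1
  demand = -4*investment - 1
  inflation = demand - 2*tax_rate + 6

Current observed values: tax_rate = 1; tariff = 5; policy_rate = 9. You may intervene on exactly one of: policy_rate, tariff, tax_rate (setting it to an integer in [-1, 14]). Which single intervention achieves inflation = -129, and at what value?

set policy_rate = 14

Intervening on policy_rate: with other inputs at their observed values, inflation = -12*policy_rate + 39. Solving for -129 gives policy_rate = 14, within [-1, 14].
Intervening on tariff: inflation = 8*tariff - 109. Reaching -129 requires tariff = -5/2, not an integer.
Intervening on tax_rate: inflation = -2*tax_rate - 67. Reaching -129 requires tax_rate = 31, outside [-1, 14].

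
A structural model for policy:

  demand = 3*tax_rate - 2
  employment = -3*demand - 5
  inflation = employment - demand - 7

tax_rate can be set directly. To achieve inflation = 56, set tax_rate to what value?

tax_rate = -5

Substituting into the employment equation gives employment = -9*tax_rate + 1.
Substituting into the inflation equation gives inflation = -12*tax_rate - 4.
Solve -12*tax_rate - 4 = 56: tax_rate = (56 + 4) / -12 = -5.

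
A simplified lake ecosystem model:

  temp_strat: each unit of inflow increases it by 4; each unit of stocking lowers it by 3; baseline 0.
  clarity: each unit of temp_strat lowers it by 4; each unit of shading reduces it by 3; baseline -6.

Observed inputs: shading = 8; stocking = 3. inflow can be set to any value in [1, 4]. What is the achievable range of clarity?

-58 to -10

Substituting into the temp_strat equation gives temp_strat = 4*inflow - 9.
This gives clarity = -16*inflow + 6.
Linear in inflow, so extremes are at the endpoints: inflow = 1 gives clarity = -10; inflow = 4 gives clarity = -58.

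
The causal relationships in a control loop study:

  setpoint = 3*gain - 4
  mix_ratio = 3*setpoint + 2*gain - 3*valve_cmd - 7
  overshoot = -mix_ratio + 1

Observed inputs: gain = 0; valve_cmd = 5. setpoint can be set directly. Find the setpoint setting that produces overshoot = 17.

setpoint = 2

Intervening on setpoint fixes its value directly, overriding its dependence on gain.
Substituting into the mix_ratio equation gives mix_ratio = 3*setpoint - 22.
This gives overshoot = -3*setpoint + 23.
Solve -3*setpoint + 23 = 17: setpoint = (17 - 23) / -3 = 2.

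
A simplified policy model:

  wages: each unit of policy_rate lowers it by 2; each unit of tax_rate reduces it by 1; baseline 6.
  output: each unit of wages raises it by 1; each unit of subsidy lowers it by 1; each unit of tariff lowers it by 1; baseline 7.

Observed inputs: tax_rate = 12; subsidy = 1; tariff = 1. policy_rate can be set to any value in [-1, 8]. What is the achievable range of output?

-17 to 1

Substituting into the wages equation gives wages = -2*policy_rate - 6.
Substituting into the output equation gives output = -2*policy_rate - 1.
Linear in policy_rate, so extremes are at the endpoints: policy_rate = -1 gives output = 1; policy_rate = 8 gives output = -17.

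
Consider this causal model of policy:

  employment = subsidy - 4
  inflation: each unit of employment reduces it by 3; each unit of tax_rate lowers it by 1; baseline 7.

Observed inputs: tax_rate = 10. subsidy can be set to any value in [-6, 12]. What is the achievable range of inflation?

-27 to 27

Substituting into the inflation equation gives inflation = -3*subsidy + 9.
Linear in subsidy, so extremes are at the endpoints: subsidy = -6 gives inflation = 27; subsidy = 12 gives inflation = -27.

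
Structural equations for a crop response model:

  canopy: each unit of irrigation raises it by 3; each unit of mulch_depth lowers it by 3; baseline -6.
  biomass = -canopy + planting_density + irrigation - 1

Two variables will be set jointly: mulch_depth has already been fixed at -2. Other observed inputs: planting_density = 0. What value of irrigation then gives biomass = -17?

irrigation = 8

With mulch_depth held at -2:
Substituting into the canopy equation gives canopy = 3*irrigation.
Substituting into the biomass equation gives biomass = -2*irrigation - 1.
Solve -2*irrigation - 1 = -17: irrigation = (-17 + 1) / -2 = 8.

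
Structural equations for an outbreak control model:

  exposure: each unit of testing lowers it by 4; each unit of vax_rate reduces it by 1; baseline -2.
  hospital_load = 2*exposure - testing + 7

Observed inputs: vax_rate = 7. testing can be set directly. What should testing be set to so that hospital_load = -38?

testing = 3

Substituting into the exposure equation gives exposure = -4*testing - 9.
hospital_load becomes -9*testing - 11.
Solve -9*testing - 11 = -38: testing = (-38 + 11) / -9 = 3.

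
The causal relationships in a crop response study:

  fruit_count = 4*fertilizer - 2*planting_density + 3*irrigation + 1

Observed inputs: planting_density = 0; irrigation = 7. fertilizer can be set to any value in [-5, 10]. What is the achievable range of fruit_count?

Substituting into the fruit_count equation gives fruit_count = 4*fertilizer + 22.
Linear in fertilizer, so extremes are at the endpoints: fertilizer = -5 gives fruit_count = 2; fertilizer = 10 gives fruit_count = 62.

2 to 62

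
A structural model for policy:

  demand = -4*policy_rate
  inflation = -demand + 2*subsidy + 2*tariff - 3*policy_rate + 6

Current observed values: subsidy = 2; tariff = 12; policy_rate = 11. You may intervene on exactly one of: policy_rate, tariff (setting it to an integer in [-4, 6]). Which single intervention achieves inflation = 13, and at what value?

Intervening on policy_rate: inflation = policy_rate + 34. Reaching 13 requires policy_rate = -21, outside [-4, 6].
Intervening on tariff: with other inputs at their observed values, inflation = 2*tariff + 21. Solving for 13 gives tariff = -4, within [-4, 6].

set tariff = -4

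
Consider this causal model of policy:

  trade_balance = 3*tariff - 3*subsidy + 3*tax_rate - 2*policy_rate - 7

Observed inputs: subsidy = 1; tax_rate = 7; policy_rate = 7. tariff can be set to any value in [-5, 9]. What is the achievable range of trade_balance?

Substituting into the trade_balance equation gives trade_balance = 3*tariff - 3.
Linear in tariff, so extremes are at the endpoints: tariff = -5 gives trade_balance = -18; tariff = 9 gives trade_balance = 24.

-18 to 24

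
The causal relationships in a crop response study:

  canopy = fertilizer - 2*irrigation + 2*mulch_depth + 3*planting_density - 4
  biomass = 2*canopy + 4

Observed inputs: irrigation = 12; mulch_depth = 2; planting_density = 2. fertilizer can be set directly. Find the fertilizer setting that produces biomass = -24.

fertilizer = 4

Substituting into the canopy equation gives canopy = fertilizer - 18.
So biomass = 2*fertilizer - 32.
Solve 2*fertilizer - 32 = -24: fertilizer = (-24 + 32) / 2 = 4.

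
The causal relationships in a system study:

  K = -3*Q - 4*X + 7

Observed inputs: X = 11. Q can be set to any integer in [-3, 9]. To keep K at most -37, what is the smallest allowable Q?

Q = 0

Substituting into the K equation gives K = -3*Q - 37.
Require -3*Q - 37 ≤ -37, so Q ≥ 0.
The smallest integer in [-3, 9] satisfying this is 0.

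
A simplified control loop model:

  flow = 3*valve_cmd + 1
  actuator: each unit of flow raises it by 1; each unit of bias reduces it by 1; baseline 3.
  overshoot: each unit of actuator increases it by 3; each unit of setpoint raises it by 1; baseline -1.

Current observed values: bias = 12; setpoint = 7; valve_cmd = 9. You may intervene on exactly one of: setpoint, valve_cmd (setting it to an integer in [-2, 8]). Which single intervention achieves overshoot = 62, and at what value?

Intervening on setpoint: with other inputs at their observed values, overshoot = setpoint + 56. Solving for 62 gives setpoint = 6, within [-2, 8].
Intervening on valve_cmd: overshoot = 9*valve_cmd - 18. Reaching 62 requires valve_cmd = 80/9, not an integer.

set setpoint = 6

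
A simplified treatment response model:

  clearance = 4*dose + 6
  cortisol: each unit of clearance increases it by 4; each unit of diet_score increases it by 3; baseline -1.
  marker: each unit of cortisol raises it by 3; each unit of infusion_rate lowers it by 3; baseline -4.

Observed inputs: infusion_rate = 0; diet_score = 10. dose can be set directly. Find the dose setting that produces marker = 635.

dose = 10

Substituting into the cortisol equation gives cortisol = 16*dose + 53.
So marker = 48*dose + 155.
Solve 48*dose + 155 = 635: dose = (635 - 155) / 48 = 10.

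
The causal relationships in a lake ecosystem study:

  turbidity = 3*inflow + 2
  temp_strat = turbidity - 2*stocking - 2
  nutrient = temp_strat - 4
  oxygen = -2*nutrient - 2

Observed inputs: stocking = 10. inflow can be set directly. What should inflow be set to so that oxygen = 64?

Substituting into the temp_strat equation gives temp_strat = 3*inflow - 20.
Substituting into the nutrient equation gives nutrient = 3*inflow - 24.
Substituting into the oxygen equation gives oxygen = -6*inflow + 46.
Solve -6*inflow + 46 = 64: inflow = (64 - 46) / -6 = -3.

inflow = -3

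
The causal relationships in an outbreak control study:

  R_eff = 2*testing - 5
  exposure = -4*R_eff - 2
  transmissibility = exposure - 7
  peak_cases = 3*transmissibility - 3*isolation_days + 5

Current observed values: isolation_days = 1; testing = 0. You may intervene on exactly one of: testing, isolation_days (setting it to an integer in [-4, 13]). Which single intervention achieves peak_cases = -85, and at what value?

Intervening on testing: with other inputs at their observed values, peak_cases = -24*testing + 35. Solving for -85 gives testing = 5, within [-4, 13].
Intervening on isolation_days: peak_cases = -3*isolation_days + 38. Reaching -85 requires isolation_days = 41, outside [-4, 13].

set testing = 5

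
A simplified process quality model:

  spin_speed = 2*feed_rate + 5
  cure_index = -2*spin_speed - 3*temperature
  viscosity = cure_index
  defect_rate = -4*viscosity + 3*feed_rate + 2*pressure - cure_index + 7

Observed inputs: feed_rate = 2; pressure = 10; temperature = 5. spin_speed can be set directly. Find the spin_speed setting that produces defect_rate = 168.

Intervening on spin_speed fixes its value directly, overriding its dependence on feed_rate.
Substituting into the cure_index equation gives cure_index = -2*spin_speed - 15.
Substituting into the viscosity equation gives viscosity = -2*spin_speed - 15.
So defect_rate = 10*spin_speed + 108.
Solve 10*spin_speed + 108 = 168: spin_speed = (168 - 108) / 10 = 6.

spin_speed = 6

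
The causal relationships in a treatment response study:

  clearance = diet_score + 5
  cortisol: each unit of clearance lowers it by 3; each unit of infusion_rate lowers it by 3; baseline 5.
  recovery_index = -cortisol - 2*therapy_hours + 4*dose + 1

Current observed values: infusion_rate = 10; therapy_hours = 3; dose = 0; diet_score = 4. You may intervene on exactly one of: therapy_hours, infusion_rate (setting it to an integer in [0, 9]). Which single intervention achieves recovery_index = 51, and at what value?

Intervening on therapy_hours: with other inputs at their observed values, recovery_index = -2*therapy_hours + 53. Solving for 51 gives therapy_hours = 1, within [0, 9].
Intervening on infusion_rate: recovery_index = 3*infusion_rate + 17. Reaching 51 requires infusion_rate = 34/3, not an integer.

set therapy_hours = 1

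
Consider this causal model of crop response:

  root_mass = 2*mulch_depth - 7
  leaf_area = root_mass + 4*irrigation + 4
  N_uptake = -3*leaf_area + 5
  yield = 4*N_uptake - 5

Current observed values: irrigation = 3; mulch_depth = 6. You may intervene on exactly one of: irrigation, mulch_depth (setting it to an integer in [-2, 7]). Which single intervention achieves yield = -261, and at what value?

Intervening on irrigation: yield = -48*irrigation - 93. Reaching -261 requires irrigation = 7/2, not an integer.
Intervening on mulch_depth: with other inputs at their observed values, yield = -24*mulch_depth - 93. Solving for -261 gives mulch_depth = 7, within [-2, 7].

set mulch_depth = 7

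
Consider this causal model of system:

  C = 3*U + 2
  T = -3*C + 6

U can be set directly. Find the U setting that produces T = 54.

U = -6

Substituting into the T equation gives T = -9*U.
Solve -9*U = 54: U = 54 / -9 = -6.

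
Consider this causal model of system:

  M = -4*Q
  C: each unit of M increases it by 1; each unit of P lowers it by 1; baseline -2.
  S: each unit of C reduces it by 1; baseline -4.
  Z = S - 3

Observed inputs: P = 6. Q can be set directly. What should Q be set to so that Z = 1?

Q = 0

Substituting into the C equation gives C = -4*Q - 8.
Substituting into the S equation gives S = 4*Q + 4.
Z becomes 4*Q + 1.
Solve 4*Q + 1 = 1: Q = (1 - 1) / 4 = 0.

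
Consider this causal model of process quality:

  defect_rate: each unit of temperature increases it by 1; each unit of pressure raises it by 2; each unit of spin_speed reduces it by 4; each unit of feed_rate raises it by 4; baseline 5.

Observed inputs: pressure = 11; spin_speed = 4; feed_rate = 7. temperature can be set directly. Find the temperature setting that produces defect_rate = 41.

temperature = 2

Substituting into the defect_rate equation gives defect_rate = temperature + 39.
Solve temperature + 39 = 41: temperature = (41 - 39) / 1 = 2.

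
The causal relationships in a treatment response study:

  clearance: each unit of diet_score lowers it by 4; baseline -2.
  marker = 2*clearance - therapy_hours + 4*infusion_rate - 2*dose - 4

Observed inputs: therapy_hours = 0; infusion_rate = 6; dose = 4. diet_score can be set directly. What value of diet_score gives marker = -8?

diet_score = 2

Substituting into the marker equation gives marker = -8*diet_score + 8.
Solve -8*diet_score + 8 = -8: diet_score = (-8 - 8) / -8 = 2.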